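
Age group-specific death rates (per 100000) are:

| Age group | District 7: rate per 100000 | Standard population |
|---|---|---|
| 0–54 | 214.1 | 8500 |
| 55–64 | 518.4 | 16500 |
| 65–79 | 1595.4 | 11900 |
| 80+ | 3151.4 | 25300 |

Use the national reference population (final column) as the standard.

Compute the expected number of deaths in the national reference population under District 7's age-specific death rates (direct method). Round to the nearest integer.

1091

Expected deaths = Σ (standard pop × age-specific rate ÷ 100000)
= 8500×214.1/100000 + 16500×518.4/100000 + 11900×1595.4/100000 + 25300×3151.4/100000
= 18.20 + 85.54 + 189.85 + 797.30 = 1090.89.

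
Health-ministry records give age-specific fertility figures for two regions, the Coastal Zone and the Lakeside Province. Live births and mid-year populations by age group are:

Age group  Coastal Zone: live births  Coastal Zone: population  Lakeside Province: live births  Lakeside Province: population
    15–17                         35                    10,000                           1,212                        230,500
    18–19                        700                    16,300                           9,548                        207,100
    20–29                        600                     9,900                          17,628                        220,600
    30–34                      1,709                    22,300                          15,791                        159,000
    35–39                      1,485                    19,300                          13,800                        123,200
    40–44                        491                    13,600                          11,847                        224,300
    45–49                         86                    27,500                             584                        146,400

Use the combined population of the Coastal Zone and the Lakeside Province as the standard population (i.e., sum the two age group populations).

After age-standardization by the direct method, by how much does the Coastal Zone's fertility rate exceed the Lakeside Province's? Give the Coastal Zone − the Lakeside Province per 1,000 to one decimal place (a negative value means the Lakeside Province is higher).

-13.2

Age-specific rates per 1,000 for the Coastal Zone: 3.500, 42.945, 60.606, 76.637, 76.943, 36.103, 3.127.
For the Lakeside Province: 5.258, 46.103, 79.909, 99.314, 112.013, 52.818, 3.989.
Combined standard total = 1,430,000; weights = 0.1682, 0.1562, 0.1612, 0.1268, 0.0997, 0.1664, 0.1216.
The Coastal Zone: 0.1682×3.500 + 0.1562×42.945 + 0.1612×60.606 + 0.1268×76.637 + 0.0997×76.943 + 0.1664×36.103 + 0.1216×3.127 = 40.8368 per 1,000.
The Lakeside Province: 0.1682×5.258 + 0.1562×46.103 + 0.1612×79.909 + 0.1268×99.314 + 0.0997×112.013 + 0.1664×52.818 + 0.1216×3.989 = 53.9928 per 1,000.
Difference = 40.8368 − 53.9928 = -13.1560.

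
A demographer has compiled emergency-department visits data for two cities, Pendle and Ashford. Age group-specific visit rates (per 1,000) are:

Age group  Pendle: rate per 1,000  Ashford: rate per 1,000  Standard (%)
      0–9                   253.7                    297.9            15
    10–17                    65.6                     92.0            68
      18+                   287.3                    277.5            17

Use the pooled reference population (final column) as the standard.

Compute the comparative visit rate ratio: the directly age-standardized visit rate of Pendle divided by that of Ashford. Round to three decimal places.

Standard weights: 0.15, 0.68, 0.17.
Pendle: 0.1500×253.7 + 0.6800×65.6 + 0.1700×287.3 = 131.5040 per 1,000.
Ashford: 0.1500×297.9 + 0.6800×92.0 + 0.1700×277.5 = 154.4200 per 1,000.
Ratio = 131.5040 ÷ 154.4200 = 0.85160.

0.852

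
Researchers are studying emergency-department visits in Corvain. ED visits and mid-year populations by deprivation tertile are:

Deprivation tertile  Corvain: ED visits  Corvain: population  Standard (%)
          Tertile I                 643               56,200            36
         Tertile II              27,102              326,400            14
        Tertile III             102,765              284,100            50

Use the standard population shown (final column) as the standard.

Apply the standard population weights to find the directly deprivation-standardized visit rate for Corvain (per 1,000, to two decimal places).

Deprivation-specific rates per 1,000 for Corvain: 11.441, 83.033, 361.721.
Standard weights: 0.36, 0.14, 0.50.
Standardized rate: 0.3600×11.441 + 0.1400×83.033 + 0.5000×361.721 = 196.6041 per 1,000.

196.60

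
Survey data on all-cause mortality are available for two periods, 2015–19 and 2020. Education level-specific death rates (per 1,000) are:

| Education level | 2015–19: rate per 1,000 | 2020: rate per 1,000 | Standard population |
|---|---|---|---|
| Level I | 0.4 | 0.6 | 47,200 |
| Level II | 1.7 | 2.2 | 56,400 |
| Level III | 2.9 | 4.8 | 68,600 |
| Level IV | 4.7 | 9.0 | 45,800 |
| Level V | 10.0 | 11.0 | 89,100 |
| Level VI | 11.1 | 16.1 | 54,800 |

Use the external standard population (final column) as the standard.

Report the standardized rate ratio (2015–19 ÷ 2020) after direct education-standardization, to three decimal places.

0.736

Standard total = 361,900; weights = 0.1304, 0.1558, 0.1896, 0.1266, 0.2462, 0.1514.
2015–19: 0.1304×0.4 + 0.1558×1.7 + 0.1896×2.9 + 0.1266×4.7 + 0.2462×10.0 + 0.1514×11.1 = 5.6044 per 1,000.
2020: 0.1304×0.6 + 0.1558×2.2 + 0.1896×4.8 + 0.1266×9.0 + 0.2462×11.0 + 0.1514×16.1 = 7.6161 per 1,000.
Ratio = 5.6044 ÷ 7.6161 = 0.73587.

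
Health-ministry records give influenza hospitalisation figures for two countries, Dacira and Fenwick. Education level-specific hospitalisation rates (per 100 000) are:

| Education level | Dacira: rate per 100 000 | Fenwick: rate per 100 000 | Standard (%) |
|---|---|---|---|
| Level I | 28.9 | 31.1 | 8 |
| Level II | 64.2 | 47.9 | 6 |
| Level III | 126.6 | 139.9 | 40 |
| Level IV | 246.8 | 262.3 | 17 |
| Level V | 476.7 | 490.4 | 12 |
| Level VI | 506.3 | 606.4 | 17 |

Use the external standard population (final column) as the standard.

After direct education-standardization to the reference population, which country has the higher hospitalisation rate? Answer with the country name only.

Fenwick

Standard weights: 0.08, 0.06, 0.40, 0.17, 0.12, 0.17.
Dacira: 0.0800×28.9 + 0.0600×64.2 + 0.4000×126.6 + 0.1700×246.8 + 0.1200×476.7 + 0.1700×506.3 = 242.0350 per 100 000.
Fenwick: 0.0800×31.1 + 0.0600×47.9 + 0.4000×139.9 + 0.1700×262.3 + 0.1200×490.4 + 0.1700×606.4 = 267.8490 per 100 000.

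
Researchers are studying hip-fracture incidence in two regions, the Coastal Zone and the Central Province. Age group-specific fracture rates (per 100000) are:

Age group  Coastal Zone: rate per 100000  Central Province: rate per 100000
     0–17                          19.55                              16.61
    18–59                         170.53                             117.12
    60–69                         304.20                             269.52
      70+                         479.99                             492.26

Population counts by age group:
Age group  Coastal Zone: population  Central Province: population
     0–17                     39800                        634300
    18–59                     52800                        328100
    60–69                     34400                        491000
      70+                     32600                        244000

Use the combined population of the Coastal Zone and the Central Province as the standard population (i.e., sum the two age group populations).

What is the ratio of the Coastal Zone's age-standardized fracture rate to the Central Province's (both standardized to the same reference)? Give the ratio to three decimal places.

1.111

Combined standard total = 1857000; weights = 0.3630, 0.2051, 0.2829, 0.1489.
The Coastal Zone: 0.3630×19.55 + 0.2051×170.53 + 0.2829×304.20 + 0.1489×479.99 = 199.6368 per 100000.
The Central Province: 0.3630×16.61 + 0.2051×117.12 + 0.2829×269.52 + 0.1489×492.26 = 179.6299 per 100000.
Ratio = 199.6368 ÷ 179.6299 = 1.11138.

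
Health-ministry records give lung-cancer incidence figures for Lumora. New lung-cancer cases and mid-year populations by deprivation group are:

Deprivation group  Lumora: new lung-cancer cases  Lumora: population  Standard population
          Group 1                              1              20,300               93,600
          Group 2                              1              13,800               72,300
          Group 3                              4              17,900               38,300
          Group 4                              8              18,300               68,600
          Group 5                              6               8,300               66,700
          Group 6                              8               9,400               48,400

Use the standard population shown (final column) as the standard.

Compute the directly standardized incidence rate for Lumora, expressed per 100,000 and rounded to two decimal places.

35.53

Deprivation-specific rates per 100,000 for Lumora: 4.93, 7.25, 22.35, 43.72, 72.29, 85.11.
Standard total = 387,900; weights = 0.2413, 0.1864, 0.0987, 0.1768, 0.1720, 0.1248.
Standardized rate: 0.2413×4.93 + 0.1864×7.25 + 0.0987×22.35 + 0.1768×43.72 + 0.1720×72.29 + 0.1248×85.11 = 35.5262 per 100,000.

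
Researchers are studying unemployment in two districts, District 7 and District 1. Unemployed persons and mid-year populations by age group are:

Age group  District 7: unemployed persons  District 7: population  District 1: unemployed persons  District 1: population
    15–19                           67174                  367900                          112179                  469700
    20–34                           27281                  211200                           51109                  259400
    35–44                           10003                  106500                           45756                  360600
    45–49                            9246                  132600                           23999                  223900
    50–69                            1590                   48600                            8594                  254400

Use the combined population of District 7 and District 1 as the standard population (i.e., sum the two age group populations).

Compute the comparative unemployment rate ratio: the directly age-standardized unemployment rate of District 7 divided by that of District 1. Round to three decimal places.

0.730

Age-specific rates per 1000 for District 7: 182.588, 129.171, 93.925, 69.729, 32.716.
For District 1: 238.831, 197.028, 126.889, 107.186, 33.781.
Combined standard total = 2434800; weights = 0.3440, 0.1933, 0.1918, 0.1464, 0.1244.
District 7: 0.3440×182.588 + 0.1933×129.171 + 0.1918×93.925 + 0.1464×69.729 + 0.1244×32.716 = 120.0784 per 1000.
District 1: 0.3440×238.831 + 0.1933×197.028 + 0.1918×126.889 + 0.1464×107.186 + 0.1244×33.781 = 164.4831 per 1000.
Ratio = 120.0784 ÷ 164.4831 = 0.73003.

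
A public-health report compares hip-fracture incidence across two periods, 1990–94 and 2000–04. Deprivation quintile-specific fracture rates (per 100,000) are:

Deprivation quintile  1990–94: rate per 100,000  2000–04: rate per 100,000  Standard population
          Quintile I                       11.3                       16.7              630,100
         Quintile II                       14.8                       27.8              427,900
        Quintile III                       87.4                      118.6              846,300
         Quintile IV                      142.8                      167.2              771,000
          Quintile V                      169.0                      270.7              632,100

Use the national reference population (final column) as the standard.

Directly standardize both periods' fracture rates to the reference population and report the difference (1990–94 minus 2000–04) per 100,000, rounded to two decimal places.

Standard total = 3,307,400; weights = 0.1905, 0.1294, 0.2559, 0.2331, 0.1911.
1990–94: 0.1905×11.3 + 0.1294×14.8 + 0.2559×87.4 + 0.2331×142.8 + 0.1911×169.0 = 92.0189 per 100,000.
2000–04: 0.1905×16.7 + 0.1294×27.8 + 0.2559×118.6 + 0.2331×167.2 + 0.1911×270.7 = 127.8376 per 100,000.
Difference = 92.0189 − 127.8376 = -35.8187.

-35.82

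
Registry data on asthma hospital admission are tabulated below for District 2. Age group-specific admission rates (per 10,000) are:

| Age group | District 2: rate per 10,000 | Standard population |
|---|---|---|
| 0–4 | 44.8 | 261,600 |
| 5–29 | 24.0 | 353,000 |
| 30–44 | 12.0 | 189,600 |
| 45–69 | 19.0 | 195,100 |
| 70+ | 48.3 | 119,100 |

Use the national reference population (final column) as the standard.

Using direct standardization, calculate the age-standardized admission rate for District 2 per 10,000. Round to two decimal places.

28.55

Standard total = 1,118,400; weights = 0.2339, 0.3156, 0.1695, 0.1744, 0.1065.
Standardized rate: 0.2339×44.8 + 0.3156×24.0 + 0.1695×12.0 + 0.1744×19.0 + 0.1065×48.3 = 28.5464 per 10,000.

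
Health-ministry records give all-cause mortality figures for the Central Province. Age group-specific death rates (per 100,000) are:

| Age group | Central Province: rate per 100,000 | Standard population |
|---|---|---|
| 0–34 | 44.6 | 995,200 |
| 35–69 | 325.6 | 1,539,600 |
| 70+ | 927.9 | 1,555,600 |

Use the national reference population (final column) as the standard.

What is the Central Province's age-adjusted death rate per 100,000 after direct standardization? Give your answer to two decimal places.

Standard total = 4,090,400; weights = 0.2433, 0.3764, 0.3803.
Standardized rate: 0.2433×44.6 + 0.3764×325.6 + 0.3803×927.9 = 486.2901 per 100,000.

486.29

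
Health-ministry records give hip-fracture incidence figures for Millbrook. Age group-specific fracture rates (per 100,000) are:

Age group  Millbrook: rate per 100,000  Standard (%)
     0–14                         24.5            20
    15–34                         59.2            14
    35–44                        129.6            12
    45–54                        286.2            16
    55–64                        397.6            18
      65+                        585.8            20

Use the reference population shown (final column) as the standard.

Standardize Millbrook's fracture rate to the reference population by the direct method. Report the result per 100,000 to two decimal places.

263.26

Standard weights: 0.20, 0.14, 0.12, 0.16, 0.18, 0.20.
Standardized rate: 0.2000×24.5 + 0.1400×59.2 + 0.1200×129.6 + 0.1600×286.2 + 0.1800×397.6 + 0.2000×585.8 = 263.2600 per 100,000.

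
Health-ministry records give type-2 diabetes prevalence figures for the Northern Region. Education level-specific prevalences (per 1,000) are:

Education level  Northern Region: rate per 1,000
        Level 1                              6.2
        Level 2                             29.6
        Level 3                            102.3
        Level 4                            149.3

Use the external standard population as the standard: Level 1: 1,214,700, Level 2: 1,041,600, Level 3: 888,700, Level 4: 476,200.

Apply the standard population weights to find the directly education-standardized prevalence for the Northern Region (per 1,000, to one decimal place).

Standard total = 3,621,200; weights = 0.3354, 0.2876, 0.2454, 0.1315.
Standardized rate: 0.3354×6.2 + 0.2876×29.6 + 0.2454×102.3 + 0.1315×149.3 = 55.3334 per 1,000.

55.3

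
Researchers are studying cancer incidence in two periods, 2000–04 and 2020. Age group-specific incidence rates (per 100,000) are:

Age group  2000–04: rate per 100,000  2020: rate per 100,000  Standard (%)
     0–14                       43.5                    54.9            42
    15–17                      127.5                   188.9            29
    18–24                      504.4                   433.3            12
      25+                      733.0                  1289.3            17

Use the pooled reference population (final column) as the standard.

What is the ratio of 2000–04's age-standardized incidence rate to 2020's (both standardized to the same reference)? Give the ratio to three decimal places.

0.689

Standard weights: 0.42, 0.29, 0.12, 0.17.
2000–04: 0.4200×43.5 + 0.2900×127.5 + 0.1200×504.4 + 0.1700×733.0 = 240.3830 per 100,000.
2020: 0.4200×54.9 + 0.2900×188.9 + 0.1200×433.3 + 0.1700×1289.3 = 349.0160 per 100,000.
Ratio = 240.3830 ÷ 349.0160 = 0.68874.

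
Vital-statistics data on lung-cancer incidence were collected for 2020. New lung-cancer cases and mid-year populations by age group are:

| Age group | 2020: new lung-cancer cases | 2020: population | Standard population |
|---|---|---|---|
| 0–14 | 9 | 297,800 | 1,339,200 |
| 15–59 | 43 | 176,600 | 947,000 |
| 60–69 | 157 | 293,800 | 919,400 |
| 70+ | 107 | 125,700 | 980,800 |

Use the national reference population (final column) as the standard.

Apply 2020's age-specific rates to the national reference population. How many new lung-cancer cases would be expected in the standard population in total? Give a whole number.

Age-specific rates per 100,000 for 2020: 3.02, 24.35, 53.44, 85.12.
Expected new lung-cancer cases = Σ (standard pop × age-specific rate ÷ 100,000)
= 1,339,200×3.02/100,000 + 947,000×24.35/100,000 + 919,400×53.44/100,000 + 980,800×85.12/100,000
= 40.47 + 230.58 + 491.31 + 834.89 = 1597.25.

1597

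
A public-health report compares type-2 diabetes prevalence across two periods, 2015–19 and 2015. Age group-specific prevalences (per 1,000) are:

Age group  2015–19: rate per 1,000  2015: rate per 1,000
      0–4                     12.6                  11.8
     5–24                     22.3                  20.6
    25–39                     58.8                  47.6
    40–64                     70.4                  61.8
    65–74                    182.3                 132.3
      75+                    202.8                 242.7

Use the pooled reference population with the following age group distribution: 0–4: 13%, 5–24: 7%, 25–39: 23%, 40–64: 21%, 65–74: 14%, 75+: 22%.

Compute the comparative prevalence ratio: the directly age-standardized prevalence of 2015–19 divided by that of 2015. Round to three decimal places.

1.029

Standard weights: 0.13, 0.07, 0.23, 0.21, 0.14, 0.22.
2015–19: 0.1300×12.6 + 0.0700×22.3 + 0.2300×58.8 + 0.2100×70.4 + 0.1400×182.3 + 0.2200×202.8 = 101.6450 per 1,000.
2015: 0.1300×11.8 + 0.0700×20.6 + 0.2300×47.6 + 0.2100×61.8 + 0.1400×132.3 + 0.2200×242.7 = 98.8180 per 1,000.
Ratio = 101.6450 ÷ 98.8180 = 1.02861.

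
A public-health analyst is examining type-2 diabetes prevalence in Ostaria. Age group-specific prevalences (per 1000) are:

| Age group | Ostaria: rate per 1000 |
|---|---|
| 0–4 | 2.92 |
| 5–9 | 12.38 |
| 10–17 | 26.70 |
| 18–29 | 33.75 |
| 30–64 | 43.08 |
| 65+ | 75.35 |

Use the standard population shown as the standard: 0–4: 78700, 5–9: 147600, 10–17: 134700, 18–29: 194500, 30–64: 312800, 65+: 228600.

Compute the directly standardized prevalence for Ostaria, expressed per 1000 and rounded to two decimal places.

39.13

Standard total = 1096900; weights = 0.0717, 0.1346, 0.1228, 0.1773, 0.2852, 0.2084.
Standardized rate: 0.0717×2.92 + 0.1346×12.38 + 0.1228×26.70 + 0.1773×33.75 + 0.2852×43.08 + 0.2084×75.35 = 39.1270 per 1000.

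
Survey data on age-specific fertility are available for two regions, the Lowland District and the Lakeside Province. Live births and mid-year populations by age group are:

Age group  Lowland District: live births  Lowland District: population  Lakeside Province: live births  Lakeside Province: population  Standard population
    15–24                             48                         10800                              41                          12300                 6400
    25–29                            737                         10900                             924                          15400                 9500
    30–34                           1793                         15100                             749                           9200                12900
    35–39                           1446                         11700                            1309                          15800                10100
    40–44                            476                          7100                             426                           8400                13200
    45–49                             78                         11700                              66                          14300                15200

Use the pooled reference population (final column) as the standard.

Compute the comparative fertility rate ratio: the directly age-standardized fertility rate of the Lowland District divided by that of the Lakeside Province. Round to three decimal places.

Age-specific rates per 1000 for the Lowland District: 4.444, 67.615, 118.742, 123.590, 67.042, 6.667.
For the Lakeside Province: 3.333, 60.000, 81.413, 82.848, 50.714, 4.615.
Standard total = 67300; weights = 0.0951, 0.1412, 0.1917, 0.1501, 0.1961, 0.2259.
The Lowland District: 0.0951×4.444 + 0.1412×67.615 + 0.1917×118.742 + 0.1501×123.590 + 0.1961×67.042 + 0.2259×6.667 = 65.9302 per 1000.
The Lakeside Province: 0.0951×3.333 + 0.1412×60.000 + 0.1917×81.413 + 0.1501×82.848 + 0.1961×50.714 + 0.2259×4.615 = 47.8144 per 1000.
Ratio = 65.9302 ÷ 47.8144 = 1.37888.

1.379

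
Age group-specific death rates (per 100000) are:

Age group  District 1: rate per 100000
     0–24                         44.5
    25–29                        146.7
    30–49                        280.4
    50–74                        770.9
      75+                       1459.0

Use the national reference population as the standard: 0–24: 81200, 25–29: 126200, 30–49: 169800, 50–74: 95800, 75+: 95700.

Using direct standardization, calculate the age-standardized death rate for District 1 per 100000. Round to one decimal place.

498.0

Standard total = 568700; weights = 0.1428, 0.2219, 0.2986, 0.1685, 0.1683.
Standardized rate: 0.1428×44.5 + 0.2219×146.7 + 0.2986×280.4 + 0.1685×770.9 + 0.1683×1459.0 = 498.0084 per 100000.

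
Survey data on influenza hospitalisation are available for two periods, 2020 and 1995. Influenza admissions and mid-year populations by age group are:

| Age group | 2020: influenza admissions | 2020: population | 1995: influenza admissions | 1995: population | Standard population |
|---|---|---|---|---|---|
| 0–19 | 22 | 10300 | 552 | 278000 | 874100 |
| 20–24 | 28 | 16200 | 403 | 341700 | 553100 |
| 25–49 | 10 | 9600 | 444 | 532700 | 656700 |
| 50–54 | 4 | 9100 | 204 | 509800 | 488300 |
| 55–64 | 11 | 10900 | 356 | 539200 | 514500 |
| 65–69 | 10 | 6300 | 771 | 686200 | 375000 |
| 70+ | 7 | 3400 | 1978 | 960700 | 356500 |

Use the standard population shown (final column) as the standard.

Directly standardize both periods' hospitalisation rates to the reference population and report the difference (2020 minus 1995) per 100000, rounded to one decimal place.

24.7

Age-specific rates per 100000 for 2020: 213.59, 172.84, 104.17, 43.96, 100.92, 158.73, 205.88.
For 1995: 198.56, 117.94, 83.35, 40.02, 66.02, 112.36, 205.89.
Standard total = 3818200; weights = 0.2289, 0.1449, 0.1720, 0.1279, 0.1347, 0.0982, 0.0934.
2020: 0.2289×213.59 + 0.1449×172.84 + 0.1720×104.17 + 0.1279×43.96 + 0.1347×100.92 + 0.0982×158.73 + 0.0934×205.88 = 145.8832 per 100000.
1995: 0.2289×198.56 + 0.1449×117.94 + 0.1720×83.35 + 0.1279×40.02 + 0.1347×66.02 + 0.0982×112.36 + 0.0934×205.89 = 121.1496 per 100000.
Difference = 145.8832 − 121.1496 = 24.7336.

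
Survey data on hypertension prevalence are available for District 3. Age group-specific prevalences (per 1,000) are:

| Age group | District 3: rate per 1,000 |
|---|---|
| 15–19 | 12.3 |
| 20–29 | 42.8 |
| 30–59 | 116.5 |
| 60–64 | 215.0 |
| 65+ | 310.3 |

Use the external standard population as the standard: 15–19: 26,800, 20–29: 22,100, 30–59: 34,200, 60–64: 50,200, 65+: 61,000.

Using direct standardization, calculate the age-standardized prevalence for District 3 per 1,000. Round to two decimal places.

180.04

Standard total = 194,300; weights = 0.1379, 0.1137, 0.1760, 0.2584, 0.3139.
Standardized rate: 0.1379×12.3 + 0.1137×42.8 + 0.1760×116.5 + 0.2584×215.0 + 0.3139×310.3 = 180.0366 per 1,000.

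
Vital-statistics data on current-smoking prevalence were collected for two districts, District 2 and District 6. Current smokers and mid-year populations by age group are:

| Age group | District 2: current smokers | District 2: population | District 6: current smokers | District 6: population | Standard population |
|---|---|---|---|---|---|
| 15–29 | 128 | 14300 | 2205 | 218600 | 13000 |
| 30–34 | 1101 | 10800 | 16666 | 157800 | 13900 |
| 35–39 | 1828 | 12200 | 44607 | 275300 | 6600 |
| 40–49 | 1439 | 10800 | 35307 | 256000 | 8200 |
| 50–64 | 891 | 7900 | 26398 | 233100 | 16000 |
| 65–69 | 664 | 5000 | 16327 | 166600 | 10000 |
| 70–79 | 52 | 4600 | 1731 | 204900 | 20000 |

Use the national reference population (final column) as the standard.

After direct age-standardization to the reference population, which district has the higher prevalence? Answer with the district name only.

Age-specific rates per 1000 for District 2: 8.951, 101.944, 149.836, 133.241, 112.785, 132.800, 11.304.
For District 6: 10.087, 105.615, 162.031, 137.918, 113.248, 98.001, 8.448.
Standard total = 87700; weights = 0.1482, 0.1585, 0.0753, 0.0935, 0.1824, 0.1140, 0.2281.
District 2: 0.1482×8.951 + 0.1585×101.944 + 0.0753×149.836 + 0.0935×133.241 + 0.1824×112.785 + 0.1140×132.800 + 0.2281×11.304 = 79.5157 per 1000.
District 6: 0.1482×10.087 + 0.1585×105.615 + 0.0753×162.031 + 0.0935×137.918 + 0.1824×113.248 + 0.1140×98.001 + 0.2281×8.448 = 77.0859 per 1000.
The crude rates (93.03 vs 94.72) would put District 6 higher, but that reflects its age composition; once standardized to a common age structure, District 2 has the higher underlying rate.

District 2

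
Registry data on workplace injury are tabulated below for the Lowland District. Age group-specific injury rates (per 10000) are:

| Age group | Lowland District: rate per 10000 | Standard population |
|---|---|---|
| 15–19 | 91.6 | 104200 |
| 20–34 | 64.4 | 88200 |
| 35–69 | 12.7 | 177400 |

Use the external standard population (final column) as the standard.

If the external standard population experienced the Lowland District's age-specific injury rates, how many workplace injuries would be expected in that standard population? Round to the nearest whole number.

1748

Expected workplace injuries = Σ (standard pop × age-specific rate ÷ 10000)
= 104200×91.6/10000 + 88200×64.4/10000 + 177400×12.7/10000
= 954.47 + 568.01 + 225.30 = 1747.78.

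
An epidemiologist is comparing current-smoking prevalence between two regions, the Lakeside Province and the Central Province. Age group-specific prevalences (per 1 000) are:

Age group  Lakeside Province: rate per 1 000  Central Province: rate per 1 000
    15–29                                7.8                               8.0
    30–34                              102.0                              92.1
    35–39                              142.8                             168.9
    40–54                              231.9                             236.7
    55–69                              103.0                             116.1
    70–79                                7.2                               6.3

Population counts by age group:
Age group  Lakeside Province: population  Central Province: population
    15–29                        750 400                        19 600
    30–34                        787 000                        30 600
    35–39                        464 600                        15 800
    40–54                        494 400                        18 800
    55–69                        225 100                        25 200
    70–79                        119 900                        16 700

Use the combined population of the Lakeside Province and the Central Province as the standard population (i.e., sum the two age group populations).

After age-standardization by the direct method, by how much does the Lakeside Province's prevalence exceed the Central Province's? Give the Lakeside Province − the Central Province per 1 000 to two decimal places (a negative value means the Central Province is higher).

Combined standard total = 2 968 100; weights = 0.2594, 0.2755, 0.1619, 0.1729, 0.0843, 0.0460.
The Lakeside Province: 0.2594×7.8 + 0.2755×102.0 + 0.1619×142.8 + 0.1729×231.9 + 0.0843×103.0 + 0.0460×7.2 = 102.3476 per 1 000.
The Central Province: 0.2594×8.0 + 0.2755×92.1 + 0.1619×168.9 + 0.1729×236.7 + 0.0843×116.1 + 0.0460×6.3 = 105.7900 per 1 000.
Difference = 102.3476 − 105.7900 = -3.4425.

-3.44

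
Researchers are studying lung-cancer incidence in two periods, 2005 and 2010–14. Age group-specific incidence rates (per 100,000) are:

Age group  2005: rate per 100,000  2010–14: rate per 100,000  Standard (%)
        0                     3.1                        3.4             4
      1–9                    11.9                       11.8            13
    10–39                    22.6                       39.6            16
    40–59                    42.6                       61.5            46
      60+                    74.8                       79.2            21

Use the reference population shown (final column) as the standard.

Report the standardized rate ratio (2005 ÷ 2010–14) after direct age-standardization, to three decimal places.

Standard weights: 0.04, 0.13, 0.16, 0.46, 0.21.
2005: 0.0400×3.1 + 0.1300×11.9 + 0.1600×22.6 + 0.4600×42.6 + 0.2100×74.8 = 40.5910 per 100,000.
2010–14: 0.0400×3.4 + 0.1300×11.8 + 0.1600×39.6 + 0.4600×61.5 + 0.2100×79.2 = 52.9280 per 100,000.
Ratio = 40.5910 ÷ 52.9280 = 0.76691.

0.767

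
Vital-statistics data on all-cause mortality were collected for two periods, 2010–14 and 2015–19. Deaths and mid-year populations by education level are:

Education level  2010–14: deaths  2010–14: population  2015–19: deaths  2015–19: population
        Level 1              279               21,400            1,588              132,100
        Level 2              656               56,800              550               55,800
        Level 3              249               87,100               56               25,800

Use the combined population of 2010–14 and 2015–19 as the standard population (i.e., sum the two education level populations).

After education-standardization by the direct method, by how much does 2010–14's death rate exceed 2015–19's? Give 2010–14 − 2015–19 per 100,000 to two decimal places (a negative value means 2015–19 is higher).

111.95

Education-specific rates per 100,000 for 2010–14: 1303.74, 1154.93, 285.88.
For 2015–19: 1202.12, 985.66, 217.05.
Combined standard total = 379,000; weights = 0.4050, 0.2971, 0.2979.
2010–14: 0.4050×1303.74 + 0.2971×1154.93 + 0.2979×285.88 = 956.3181 per 100,000.
2015–19: 0.4050×1202.12 + 0.2971×985.66 + 0.2979×217.05 = 844.3706 per 100,000.
Difference = 956.3181 − 844.3706 = 111.9475.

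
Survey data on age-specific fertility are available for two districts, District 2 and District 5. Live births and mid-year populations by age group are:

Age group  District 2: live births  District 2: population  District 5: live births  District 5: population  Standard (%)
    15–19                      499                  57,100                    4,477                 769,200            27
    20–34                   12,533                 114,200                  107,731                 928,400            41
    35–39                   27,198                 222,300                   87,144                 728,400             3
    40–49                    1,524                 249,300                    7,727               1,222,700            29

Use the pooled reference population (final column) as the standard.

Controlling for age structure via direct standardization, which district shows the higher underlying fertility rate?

District 5

Age-specific rates per 1,000 for District 2: 8.739, 109.746, 122.348, 6.113.
For District 5: 5.820, 116.039, 119.638, 6.320.
Standard weights: 0.27, 0.41, 0.03, 0.29.
District 2: 0.2700×8.739 + 0.4100×109.746 + 0.0300×122.348 + 0.2900×6.113 = 52.7987 per 1,000.
District 5: 0.2700×5.820 + 0.4100×116.039 + 0.0300×119.638 + 0.2900×6.320 = 54.5695 per 1,000.
The crude rates (64.95 vs 56.75) would put District 2 higher, but that reflects its age composition; once standardized to a common age structure, District 5 has the higher underlying rate.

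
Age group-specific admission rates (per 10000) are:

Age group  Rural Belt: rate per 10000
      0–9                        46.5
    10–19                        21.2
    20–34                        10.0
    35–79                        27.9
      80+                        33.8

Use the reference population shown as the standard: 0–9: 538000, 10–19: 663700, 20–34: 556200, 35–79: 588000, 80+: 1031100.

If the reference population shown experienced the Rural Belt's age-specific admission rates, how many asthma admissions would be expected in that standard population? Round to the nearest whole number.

9591

Expected asthma admissions = Σ (standard pop × age-specific rate ÷ 10000)
= 538000×46.5/10000 + 663700×21.2/10000 + 556200×10.0/10000 + 588000×27.9/10000 + 1031100×33.8/10000
= 2501.70 + 1407.04 + 556.20 + 1640.52 + 3485.12 = 9590.58.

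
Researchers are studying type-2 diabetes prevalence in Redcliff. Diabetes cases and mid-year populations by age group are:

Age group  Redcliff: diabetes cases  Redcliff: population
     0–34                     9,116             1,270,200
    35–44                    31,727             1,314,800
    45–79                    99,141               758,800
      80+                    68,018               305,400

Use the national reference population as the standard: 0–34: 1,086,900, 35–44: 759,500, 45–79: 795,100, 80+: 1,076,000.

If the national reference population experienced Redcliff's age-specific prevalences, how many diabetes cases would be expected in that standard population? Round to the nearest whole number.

Age-specific rates per 1,000 for Redcliff: 7.177, 24.131, 130.655, 222.718.
Expected diabetes cases = Σ (standard pop × age-specific rate ÷ 1,000)
= 1,086,900×7.177/1,000 + 759,500×24.131/1,000 + 795,100×130.655/1,000 + 1,076,000×222.718/1,000
= 7800.49 + 18327.24 + 103883.78 + 239644.30 = 369655.80.

369656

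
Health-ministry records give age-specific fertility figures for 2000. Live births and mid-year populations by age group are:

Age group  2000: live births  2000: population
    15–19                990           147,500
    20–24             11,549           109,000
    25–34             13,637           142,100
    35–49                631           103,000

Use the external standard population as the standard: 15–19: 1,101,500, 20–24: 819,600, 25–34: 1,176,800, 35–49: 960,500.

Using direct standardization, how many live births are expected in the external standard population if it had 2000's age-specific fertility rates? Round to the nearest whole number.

Age-specific rates per 1,000 for 2000: 6.712, 105.954, 95.968, 6.126.
Expected live births = Σ (standard pop × age-specific rate ÷ 1,000)
= 1,101,500×6.712/1,000 + 819,600×105.954/1,000 + 1,176,800×95.968/1,000 + 960,500×6.126/1,000
= 7393.12 + 86840.00 + 112934.71 + 5884.23 = 213052.06.

213052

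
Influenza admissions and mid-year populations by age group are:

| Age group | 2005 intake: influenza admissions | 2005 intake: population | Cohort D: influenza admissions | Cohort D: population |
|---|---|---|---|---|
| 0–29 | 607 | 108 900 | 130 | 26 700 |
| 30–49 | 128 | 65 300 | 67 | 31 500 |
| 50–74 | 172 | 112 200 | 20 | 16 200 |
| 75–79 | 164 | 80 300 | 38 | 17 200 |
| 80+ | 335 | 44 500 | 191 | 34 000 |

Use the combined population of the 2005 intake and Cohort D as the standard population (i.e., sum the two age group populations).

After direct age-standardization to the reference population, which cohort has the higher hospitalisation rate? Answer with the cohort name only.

2005 intake

Age-specific rates per 100 000 for the 2005 intake: 557.39, 196.02, 153.30, 204.23, 752.81.
For Cohort D: 486.89, 212.70, 123.46, 220.93, 561.76.
Combined standard total = 536 800; weights = 0.2526, 0.1803, 0.2392, 0.1816, 0.1462.
The 2005 intake: 0.2526×557.39 + 0.1803×196.02 + 0.2392×153.30 + 0.1816×204.23 + 0.1462×752.81 = 360.0013 per 100 000.
Cohort D: 0.2526×486.89 + 0.1803×212.70 + 0.2392×123.46 + 0.1816×220.93 + 0.1462×561.76 = 313.1571 per 100 000.
The crude rates (341.93 vs 355.10) would put Cohort D higher, but that reflects its age composition; once standardized to a common age structure, the 2005 intake has the higher underlying rate.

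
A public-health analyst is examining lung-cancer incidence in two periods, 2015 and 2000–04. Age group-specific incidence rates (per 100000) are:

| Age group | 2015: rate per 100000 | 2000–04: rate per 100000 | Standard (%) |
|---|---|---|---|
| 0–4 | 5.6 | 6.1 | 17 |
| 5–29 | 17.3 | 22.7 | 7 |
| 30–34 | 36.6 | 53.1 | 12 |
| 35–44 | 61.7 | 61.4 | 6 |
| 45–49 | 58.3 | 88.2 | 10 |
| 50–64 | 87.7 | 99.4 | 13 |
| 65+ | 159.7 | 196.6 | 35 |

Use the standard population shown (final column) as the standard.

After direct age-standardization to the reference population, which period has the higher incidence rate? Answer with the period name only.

2000–04

Standard weights: 0.17, 0.07, 0.12, 0.06, 0.10, 0.13, 0.35.
2015: 0.1700×5.6 + 0.0700×17.3 + 0.1200×36.6 + 0.0600×61.7 + 0.1000×58.3 + 0.1300×87.7 + 0.3500×159.7 = 83.3830 per 100000.
2000–04: 0.1700×6.1 + 0.0700×22.7 + 0.1200×53.1 + 0.0600×61.4 + 0.1000×88.2 + 0.1300×99.4 + 0.3500×196.6 = 103.2340 per 100000.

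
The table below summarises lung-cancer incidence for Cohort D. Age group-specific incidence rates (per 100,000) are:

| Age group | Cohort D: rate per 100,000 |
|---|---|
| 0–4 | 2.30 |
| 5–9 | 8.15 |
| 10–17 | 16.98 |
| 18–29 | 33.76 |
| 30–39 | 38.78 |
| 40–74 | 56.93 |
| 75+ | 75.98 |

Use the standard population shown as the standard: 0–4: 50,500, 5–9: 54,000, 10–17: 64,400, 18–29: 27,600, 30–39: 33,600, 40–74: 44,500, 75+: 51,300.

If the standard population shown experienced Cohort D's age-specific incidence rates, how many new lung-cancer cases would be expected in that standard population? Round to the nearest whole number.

Expected new lung-cancer cases = Σ (standard pop × age-specific rate ÷ 100,000)
= 50,500×2.30/100,000 + 54,000×8.15/100,000 + 64,400×16.98/100,000 + 27,600×33.76/100,000 + 33,600×38.78/100,000 + 44,500×56.93/100,000 + 51,300×75.98/100,000
= 1.16 + 4.40 + 10.94 + 9.32 + 13.03 + 25.33 + 38.98 = 103.16.

103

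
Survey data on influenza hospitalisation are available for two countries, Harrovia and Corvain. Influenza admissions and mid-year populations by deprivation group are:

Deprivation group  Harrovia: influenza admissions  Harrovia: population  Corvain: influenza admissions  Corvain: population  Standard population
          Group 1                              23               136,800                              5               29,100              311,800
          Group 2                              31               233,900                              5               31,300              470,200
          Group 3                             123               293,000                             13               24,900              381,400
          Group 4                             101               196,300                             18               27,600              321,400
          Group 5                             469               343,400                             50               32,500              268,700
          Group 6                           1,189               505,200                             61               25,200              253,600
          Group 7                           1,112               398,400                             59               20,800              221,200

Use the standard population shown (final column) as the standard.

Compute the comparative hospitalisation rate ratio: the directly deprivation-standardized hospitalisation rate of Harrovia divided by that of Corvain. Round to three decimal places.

0.922

Deprivation-specific rates per 100,000 for Harrovia: 16.81, 13.25, 41.98, 51.45, 136.58, 235.35, 279.12.
For Corvain: 17.18, 15.97, 52.21, 65.22, 153.85, 242.06, 283.65.
Standard total = 2,228,300; weights = 0.1399, 0.2110, 0.1712, 0.1442, 0.1206, 0.1138, 0.0993.
Harrovia: 0.1399×16.81 + 0.2110×13.25 + 0.1712×41.98 + 0.1442×51.45 + 0.1206×136.58 + 0.1138×235.35 + 0.0993×279.12 = 90.7173 per 100,000.
Corvain: 0.1399×17.18 + 0.2110×15.97 + 0.1712×52.21 + 0.1442×65.22 + 0.1206×153.85 + 0.1138×242.06 + 0.0993×283.65 = 98.3763 per 100,000.
Ratio = 90.7173 ÷ 98.3763 = 0.92215.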